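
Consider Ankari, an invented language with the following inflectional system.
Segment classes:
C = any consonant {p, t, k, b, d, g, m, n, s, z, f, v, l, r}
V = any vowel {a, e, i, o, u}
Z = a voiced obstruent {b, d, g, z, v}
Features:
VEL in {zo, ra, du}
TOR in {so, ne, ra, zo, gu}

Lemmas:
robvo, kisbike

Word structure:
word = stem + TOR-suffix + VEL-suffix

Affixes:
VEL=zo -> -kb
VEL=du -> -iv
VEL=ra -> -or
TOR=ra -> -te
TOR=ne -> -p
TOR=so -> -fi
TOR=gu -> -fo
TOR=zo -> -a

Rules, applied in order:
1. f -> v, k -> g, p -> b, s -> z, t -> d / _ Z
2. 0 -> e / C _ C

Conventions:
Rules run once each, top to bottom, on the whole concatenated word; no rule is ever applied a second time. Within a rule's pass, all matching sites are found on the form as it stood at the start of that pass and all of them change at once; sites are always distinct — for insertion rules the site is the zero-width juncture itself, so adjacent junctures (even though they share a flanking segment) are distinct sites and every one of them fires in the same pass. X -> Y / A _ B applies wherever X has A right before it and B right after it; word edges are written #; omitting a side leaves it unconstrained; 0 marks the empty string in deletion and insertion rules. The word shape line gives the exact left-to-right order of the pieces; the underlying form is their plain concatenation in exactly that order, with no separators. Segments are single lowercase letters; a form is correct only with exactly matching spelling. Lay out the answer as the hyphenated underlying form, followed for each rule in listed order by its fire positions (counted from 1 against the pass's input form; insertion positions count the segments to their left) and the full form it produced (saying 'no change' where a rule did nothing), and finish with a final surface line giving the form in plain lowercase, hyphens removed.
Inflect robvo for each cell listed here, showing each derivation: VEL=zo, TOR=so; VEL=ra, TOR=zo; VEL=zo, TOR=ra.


cell VEL=zo, TOR=so:
underlying: robvo-fi-kb
1. f -> v, k -> g, p -> b, s -> z, t -> d / _ Z: fires at position(s) 8: robvofigb
2. 0 -> e / C _ C: inserts after position(s) 3, 8: robevofigeb
surface: robevofigeb

cell VEL=ra, TOR=zo:
underlying: robvo-a-or
1. f -> v, k -> g, p -> b, s -> z, t -> d / _ Z: no change
2. 0 -> e / C _ C: inserts after position(s) 3: robevoaor
surface: robevoaor

cell VEL=zo, TOR=ra:
underlying: robvo-te-kb
1. f -> v, k -> g, p -> b, s -> z, t -> d / _ Z: fires at position(s) 8: robvotegb
2. 0 -> e / C _ C: inserts after position(s) 3, 8: robevotegeb
surface: robevotegeb


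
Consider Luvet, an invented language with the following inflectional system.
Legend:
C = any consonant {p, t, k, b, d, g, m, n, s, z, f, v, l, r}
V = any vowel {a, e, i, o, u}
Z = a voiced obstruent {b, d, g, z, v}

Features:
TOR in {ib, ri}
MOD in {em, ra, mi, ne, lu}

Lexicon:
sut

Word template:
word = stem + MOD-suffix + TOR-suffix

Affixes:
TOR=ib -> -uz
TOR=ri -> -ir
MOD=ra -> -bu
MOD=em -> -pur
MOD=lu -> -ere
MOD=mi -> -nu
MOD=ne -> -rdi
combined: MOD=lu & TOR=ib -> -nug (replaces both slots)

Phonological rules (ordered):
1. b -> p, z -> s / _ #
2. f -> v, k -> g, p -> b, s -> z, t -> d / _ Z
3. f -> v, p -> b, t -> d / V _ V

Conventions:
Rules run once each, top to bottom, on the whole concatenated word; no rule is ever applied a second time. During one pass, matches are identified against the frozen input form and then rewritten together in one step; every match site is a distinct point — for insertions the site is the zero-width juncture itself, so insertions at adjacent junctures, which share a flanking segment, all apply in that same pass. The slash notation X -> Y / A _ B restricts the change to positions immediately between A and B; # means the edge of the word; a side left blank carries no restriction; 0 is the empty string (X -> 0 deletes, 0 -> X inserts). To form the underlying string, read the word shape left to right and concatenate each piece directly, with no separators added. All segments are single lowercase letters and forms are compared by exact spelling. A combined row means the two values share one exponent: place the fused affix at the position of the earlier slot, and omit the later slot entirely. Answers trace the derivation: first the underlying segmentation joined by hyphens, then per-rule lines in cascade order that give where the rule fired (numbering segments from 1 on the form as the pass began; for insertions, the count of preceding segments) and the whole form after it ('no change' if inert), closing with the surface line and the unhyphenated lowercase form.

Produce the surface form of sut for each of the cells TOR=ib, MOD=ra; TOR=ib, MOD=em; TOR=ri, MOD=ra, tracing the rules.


cell TOR=ib, MOD=ra:
underlying: sut-bu-uz
1. b -> p, z -> s / _ #: fires at position(s) 7: sutbuus
2. f -> v, k -> g, p -> b, s -> z, t -> d / _ Z: fires at position(s) 3: sudbuus
3. f -> v, p -> b, t -> d / V _ V: no change
surface: sudbuus

cell TOR=ib, MOD=em:
underlying: sut-pur-uz
1. b -> p, z -> s / _ #: fires at position(s) 8: sutpurus
2. f -> v, k -> g, p -> b, s -> z, t -> d / _ Z: no change
3. f -> v, p -> b, t -> d / V _ V: no change
surface: sutpurus

cell TOR=ri, MOD=ra:
underlying: sut-bu-ir
1. b -> p, z -> s / _ #: no change
2. f -> v, k -> g, p -> b, s -> z, t -> d / _ Z: fires at position(s) 3: sudbuir
3. f -> v, p -> b, t -> d / V _ V: no change
surface: sudbuir


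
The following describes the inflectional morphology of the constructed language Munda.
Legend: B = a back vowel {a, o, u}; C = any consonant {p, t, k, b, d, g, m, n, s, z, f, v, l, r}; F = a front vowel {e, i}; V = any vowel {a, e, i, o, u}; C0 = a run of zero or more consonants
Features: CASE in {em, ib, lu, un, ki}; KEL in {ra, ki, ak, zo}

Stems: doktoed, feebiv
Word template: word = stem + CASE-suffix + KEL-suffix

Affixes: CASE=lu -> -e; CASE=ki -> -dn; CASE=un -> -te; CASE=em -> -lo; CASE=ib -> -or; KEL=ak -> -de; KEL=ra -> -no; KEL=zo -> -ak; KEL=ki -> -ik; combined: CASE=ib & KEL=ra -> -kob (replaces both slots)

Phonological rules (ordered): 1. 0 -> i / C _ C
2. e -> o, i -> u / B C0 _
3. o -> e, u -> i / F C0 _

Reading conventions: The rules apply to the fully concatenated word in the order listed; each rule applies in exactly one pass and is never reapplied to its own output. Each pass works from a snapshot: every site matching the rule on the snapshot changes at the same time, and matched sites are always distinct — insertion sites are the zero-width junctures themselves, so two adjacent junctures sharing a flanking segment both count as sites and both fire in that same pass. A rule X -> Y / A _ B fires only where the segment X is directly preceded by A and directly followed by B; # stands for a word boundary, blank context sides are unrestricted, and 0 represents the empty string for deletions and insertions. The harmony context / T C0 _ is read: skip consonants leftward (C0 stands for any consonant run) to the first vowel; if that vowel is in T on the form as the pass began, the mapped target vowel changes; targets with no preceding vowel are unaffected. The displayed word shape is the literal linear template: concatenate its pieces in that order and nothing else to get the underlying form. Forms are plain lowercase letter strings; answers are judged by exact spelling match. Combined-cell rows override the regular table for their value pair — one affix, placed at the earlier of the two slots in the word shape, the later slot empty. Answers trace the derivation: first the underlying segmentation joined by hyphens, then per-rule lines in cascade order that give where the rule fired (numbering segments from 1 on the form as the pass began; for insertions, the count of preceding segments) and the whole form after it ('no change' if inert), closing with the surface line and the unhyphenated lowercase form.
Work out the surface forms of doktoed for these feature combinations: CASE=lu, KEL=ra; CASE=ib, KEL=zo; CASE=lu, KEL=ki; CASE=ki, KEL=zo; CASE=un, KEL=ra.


cell CASE=lu, KEL=ra:
underlying: doktoed-e-no
1. 0 -> i / C _ C: inserts after position(s) 3: dokitoedeno
2. e -> o, i -> u / B C0 _: fires at position(s) 4, 7: dokutoodeno
3. o -> e, u -> i / F C0 _: fires at position(s) 11: dokutoodene
surface: dokutoodene

cell CASE=ib, KEL=zo:
underlying: doktoed-or-ak
1. 0 -> i / C _ C: inserts after position(s) 3: dokitoedorak
2. e -> o, i -> u / B C0 _: fires at position(s) 4, 7: dokutoodorak
3. o -> e, u -> i / F C0 _: no change
surface: dokutoodorak

cell CASE=lu, KEL=ki:
underlying: doktoed-e-ik
1. 0 -> i / C _ C: inserts after position(s) 3: dokitoedeik
2. e -> o, i -> u / B C0 _: fires at position(s) 4, 7: dokutoodeik
3. o -> e, u -> i / F C0 _: no change
surface: dokutoodeik

cell CASE=ki, KEL=zo:
underlying: doktoed-dn-ak
1. 0 -> i / C _ C: inserts after position(s) 3, 7, 8: dokitoedidinak
2. e -> o, i -> u / B C0 _: fires at position(s) 4, 7: dokutoodidinak
3. o -> e, u -> i / F C0 _: no change
surface: dokutoodidinak

cell CASE=un, KEL=ra:
underlying: doktoed-te-no
1. 0 -> i / C _ C: inserts after position(s) 3, 7: dokitoediteno
2. e -> o, i -> u / B C0 _: fires at position(s) 4, 7: dokutooditeno
3. o -> e, u -> i / F C0 _: fires at position(s) 13: dokutooditene
surface: dokutooditene


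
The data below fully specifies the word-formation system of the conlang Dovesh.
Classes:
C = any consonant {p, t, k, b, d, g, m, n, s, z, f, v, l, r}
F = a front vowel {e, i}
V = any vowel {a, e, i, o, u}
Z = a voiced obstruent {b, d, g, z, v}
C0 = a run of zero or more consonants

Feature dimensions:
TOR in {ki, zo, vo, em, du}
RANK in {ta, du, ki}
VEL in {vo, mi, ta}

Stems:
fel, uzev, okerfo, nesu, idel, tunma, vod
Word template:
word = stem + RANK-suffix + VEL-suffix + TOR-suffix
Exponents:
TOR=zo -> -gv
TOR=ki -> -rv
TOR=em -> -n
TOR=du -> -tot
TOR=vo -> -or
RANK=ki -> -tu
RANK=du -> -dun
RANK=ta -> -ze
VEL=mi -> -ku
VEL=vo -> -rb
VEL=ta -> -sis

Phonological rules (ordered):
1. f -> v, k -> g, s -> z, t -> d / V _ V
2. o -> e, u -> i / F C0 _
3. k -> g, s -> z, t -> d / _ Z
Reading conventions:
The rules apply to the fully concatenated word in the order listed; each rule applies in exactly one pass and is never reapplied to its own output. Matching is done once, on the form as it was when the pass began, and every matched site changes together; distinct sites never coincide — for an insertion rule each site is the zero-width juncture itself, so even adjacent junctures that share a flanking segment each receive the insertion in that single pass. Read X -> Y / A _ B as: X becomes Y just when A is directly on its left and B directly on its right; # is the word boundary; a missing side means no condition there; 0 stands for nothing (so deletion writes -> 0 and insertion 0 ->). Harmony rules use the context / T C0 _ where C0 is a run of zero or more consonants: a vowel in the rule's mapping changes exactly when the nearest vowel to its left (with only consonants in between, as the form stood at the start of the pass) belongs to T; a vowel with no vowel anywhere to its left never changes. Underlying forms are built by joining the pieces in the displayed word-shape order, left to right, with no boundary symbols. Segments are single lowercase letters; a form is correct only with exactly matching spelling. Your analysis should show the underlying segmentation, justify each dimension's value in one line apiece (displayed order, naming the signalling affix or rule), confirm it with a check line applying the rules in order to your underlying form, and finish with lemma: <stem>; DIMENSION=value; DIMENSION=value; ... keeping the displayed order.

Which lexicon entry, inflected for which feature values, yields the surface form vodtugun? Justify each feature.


underlying: vod-tu-ku-n
TOR=em - signalled by the affix -n
RANK=ki - signalled by the affix -tu
VEL=mi - signalled by the affix -ku
check: vodtukun -> vodtugun -> vodtugun -> vodtugun
lemma: vod; TOR=em; RANK=ki; VEL=mi


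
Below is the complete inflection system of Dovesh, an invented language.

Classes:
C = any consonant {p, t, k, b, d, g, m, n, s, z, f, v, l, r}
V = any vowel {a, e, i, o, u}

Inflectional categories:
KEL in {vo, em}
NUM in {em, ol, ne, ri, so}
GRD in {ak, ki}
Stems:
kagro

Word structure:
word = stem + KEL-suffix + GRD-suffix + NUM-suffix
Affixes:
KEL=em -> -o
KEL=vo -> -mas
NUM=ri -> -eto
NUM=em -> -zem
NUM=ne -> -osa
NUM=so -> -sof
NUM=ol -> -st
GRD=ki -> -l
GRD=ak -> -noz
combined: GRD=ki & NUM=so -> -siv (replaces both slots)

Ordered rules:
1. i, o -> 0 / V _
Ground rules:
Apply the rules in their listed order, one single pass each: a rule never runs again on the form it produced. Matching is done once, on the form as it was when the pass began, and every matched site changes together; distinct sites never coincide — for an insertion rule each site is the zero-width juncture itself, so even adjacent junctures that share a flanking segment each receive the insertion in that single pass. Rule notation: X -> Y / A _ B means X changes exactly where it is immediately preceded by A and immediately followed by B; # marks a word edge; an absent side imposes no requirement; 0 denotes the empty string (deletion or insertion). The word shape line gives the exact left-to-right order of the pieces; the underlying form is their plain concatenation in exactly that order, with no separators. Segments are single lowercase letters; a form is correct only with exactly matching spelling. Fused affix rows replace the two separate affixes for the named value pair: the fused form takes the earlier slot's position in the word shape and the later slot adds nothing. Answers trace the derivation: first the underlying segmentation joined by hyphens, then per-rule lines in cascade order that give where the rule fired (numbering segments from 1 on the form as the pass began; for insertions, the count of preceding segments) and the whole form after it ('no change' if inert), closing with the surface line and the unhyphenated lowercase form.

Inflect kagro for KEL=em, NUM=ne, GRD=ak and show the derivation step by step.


underlying: kagro-o-noz-osa
1. i, o -> 0 / V _: fires at position(s) 6: kagronozosa
surface: kagronozosa


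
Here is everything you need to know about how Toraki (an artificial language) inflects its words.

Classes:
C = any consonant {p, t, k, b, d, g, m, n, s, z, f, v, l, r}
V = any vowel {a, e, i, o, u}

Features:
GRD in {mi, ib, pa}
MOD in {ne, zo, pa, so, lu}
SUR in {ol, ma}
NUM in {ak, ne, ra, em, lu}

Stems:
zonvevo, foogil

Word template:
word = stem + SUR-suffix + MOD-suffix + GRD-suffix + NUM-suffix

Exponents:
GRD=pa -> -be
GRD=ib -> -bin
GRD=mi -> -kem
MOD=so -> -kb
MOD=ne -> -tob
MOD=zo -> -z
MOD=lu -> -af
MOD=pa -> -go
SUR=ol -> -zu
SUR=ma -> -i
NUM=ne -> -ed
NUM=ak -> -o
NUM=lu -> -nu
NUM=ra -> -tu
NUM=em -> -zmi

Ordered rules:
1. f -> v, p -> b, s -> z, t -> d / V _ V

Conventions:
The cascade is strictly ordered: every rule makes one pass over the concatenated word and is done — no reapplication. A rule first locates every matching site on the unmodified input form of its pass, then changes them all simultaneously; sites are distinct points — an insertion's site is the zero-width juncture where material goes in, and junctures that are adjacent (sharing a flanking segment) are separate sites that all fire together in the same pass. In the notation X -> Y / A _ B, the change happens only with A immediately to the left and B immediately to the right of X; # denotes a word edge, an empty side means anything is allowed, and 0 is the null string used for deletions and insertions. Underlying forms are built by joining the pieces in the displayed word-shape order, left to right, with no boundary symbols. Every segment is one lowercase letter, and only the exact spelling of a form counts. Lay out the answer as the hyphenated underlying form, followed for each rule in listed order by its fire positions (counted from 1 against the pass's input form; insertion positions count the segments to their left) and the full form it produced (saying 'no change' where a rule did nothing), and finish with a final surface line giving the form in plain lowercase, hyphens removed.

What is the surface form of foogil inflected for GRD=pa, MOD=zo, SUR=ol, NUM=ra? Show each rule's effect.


underlying: foogil-zu-z-be-tu
1. f -> v, p -> b, s -> z, t -> d / V _ V: fires at position(s) 12: foogilzuzbedu
surface: foogilzuzbedu


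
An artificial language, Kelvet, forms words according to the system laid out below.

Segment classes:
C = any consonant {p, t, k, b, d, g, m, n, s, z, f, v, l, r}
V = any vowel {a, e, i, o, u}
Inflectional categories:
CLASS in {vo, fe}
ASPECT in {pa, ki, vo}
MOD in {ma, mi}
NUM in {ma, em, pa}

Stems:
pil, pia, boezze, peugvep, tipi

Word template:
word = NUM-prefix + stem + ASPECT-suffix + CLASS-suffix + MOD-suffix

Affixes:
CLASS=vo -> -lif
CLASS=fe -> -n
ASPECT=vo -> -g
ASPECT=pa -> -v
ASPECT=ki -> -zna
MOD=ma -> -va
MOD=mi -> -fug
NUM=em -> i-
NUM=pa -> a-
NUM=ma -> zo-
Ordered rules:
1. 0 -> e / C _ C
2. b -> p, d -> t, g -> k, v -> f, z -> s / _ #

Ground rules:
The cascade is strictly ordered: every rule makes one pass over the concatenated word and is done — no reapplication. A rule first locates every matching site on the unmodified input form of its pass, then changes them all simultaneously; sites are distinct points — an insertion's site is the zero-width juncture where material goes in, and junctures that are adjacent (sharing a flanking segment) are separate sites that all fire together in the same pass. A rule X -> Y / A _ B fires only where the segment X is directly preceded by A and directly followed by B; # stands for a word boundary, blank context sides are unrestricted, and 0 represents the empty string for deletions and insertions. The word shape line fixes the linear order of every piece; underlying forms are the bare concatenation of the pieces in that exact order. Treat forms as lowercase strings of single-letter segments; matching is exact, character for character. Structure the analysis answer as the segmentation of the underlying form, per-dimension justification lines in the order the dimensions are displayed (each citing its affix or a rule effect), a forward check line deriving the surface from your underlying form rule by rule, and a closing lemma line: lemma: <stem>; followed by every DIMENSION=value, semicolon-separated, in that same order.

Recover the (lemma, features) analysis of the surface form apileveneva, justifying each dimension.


underlying: a-pil-v-n-va
CLASS=fe - signalled by the affix -n
ASPECT=pa - signalled by the affix -v
MOD=ma - signalled by the affix -va
NUM=pa - signalled by the affix a-
check: apilvnva -> apileveneva -> apileveneva
lemma: pil; CLASS=fe; ASPECT=pa; MOD=ma; NUM=pa


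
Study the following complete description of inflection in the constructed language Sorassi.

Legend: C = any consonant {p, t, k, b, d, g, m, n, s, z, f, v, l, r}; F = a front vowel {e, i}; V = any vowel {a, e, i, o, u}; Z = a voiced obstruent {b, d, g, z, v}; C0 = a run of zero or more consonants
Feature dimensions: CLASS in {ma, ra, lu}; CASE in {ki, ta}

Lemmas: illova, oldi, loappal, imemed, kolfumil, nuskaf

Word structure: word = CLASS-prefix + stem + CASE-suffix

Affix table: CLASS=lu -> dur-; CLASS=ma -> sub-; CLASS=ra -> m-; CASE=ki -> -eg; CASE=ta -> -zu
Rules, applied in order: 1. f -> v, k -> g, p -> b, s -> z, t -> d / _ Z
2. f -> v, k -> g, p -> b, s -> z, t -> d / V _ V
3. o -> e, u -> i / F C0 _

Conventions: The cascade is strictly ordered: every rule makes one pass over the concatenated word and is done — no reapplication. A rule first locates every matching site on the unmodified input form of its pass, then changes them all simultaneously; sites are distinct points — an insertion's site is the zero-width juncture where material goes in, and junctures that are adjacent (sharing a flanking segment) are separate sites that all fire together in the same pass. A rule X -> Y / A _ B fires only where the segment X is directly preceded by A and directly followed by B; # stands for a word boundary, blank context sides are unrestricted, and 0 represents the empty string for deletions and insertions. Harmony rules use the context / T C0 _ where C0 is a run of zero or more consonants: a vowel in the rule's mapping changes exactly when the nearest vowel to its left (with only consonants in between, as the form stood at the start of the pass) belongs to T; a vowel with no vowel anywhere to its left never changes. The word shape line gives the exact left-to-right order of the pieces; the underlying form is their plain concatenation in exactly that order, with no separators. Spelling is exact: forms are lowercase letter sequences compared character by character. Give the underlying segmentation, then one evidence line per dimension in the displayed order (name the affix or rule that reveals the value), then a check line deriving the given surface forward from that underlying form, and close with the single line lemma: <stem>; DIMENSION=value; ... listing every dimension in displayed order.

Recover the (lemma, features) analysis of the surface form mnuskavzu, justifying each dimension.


underlying: m-nuskaf-zu
CLASS=ra - signalled by the affix m-
CASE=ta - signalled by the affix -zu
check: mnuskafzu -> mnuskavzu -> mnuskavzu -> mnuskavzu
lemma: nuskaf; CLASS=ra; CASE=ta


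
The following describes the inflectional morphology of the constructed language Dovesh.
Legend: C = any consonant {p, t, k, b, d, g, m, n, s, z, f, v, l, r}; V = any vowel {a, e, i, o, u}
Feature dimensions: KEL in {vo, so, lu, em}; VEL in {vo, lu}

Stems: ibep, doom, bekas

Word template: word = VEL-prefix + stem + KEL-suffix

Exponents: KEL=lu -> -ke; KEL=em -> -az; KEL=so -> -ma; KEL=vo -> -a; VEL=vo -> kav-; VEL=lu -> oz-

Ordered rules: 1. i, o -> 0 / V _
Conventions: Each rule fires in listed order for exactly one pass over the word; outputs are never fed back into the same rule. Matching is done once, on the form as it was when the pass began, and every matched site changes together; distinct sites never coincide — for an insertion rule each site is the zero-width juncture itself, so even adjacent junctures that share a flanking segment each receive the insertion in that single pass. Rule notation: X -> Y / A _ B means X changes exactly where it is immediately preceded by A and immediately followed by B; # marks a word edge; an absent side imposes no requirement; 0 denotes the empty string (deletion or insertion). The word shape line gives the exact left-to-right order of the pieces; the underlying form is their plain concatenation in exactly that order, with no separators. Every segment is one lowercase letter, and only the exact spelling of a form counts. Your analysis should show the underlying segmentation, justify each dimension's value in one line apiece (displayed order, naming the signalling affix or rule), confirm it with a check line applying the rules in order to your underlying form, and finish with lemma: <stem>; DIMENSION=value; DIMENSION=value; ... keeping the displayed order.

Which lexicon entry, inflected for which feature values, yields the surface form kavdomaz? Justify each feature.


underlying: kav-doom-az
KEL=em - signalled by the affix -az
VEL=vo - signalled by the affix kav-
check: kavdoomaz -> kavdomaz
lemma: doom; KEL=em; VEL=vo


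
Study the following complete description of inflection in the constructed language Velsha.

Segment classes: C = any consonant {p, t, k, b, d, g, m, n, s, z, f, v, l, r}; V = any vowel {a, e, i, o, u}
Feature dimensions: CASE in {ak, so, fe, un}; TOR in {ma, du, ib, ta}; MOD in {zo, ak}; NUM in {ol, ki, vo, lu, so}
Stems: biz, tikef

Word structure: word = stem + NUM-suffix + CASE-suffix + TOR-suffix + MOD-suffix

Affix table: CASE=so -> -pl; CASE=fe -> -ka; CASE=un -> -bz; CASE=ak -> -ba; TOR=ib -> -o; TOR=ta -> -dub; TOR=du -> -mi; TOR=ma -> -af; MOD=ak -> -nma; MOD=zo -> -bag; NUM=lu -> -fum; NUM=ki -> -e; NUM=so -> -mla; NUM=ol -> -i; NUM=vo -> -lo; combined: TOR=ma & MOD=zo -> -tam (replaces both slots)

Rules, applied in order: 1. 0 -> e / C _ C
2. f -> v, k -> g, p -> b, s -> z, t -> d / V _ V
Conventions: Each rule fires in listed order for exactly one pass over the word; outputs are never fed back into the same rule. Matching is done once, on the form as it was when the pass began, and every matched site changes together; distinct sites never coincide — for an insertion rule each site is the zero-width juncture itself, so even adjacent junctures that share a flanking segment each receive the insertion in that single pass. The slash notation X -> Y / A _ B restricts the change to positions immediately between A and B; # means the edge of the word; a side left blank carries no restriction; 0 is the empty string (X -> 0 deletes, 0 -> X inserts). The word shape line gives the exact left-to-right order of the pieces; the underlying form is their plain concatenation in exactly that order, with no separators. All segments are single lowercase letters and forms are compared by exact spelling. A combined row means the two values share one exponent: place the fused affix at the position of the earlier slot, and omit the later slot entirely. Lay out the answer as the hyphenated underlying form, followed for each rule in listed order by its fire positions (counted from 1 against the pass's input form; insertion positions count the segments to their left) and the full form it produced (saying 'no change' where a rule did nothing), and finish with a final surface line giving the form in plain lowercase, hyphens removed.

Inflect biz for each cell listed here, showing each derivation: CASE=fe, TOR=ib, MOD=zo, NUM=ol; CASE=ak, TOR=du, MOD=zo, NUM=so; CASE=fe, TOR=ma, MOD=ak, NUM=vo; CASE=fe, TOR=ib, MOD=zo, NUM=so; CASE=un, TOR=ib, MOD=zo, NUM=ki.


cell CASE=fe, TOR=ib, MOD=zo, NUM=ol:
underlying: biz-i-ka-o-bag
1. 0 -> e / C _ C: no change
2. f -> v, k -> g, p -> b, s -> z, t -> d / V _ V: fires at position(s) 5: bizigaobag
surface: bizigaobag

cell CASE=ak, TOR=du, MOD=zo, NUM=so:
underlying: biz-mla-ba-mi-bag
1. 0 -> e / C _ C: inserts after position(s) 3, 4: bizemelabamibag
2. f -> v, k -> g, p -> b, s -> z, t -> d / V _ V: no change
surface: bizemelabamibag

cell CASE=fe, TOR=ma, MOD=ak, NUM=vo:
underlying: biz-lo-ka-af-nma
1. 0 -> e / C _ C: inserts after position(s) 3, 9, 10: bizelokaafenema
2. f -> v, k -> g, p -> b, s -> z, t -> d / V _ V: fires at position(s) 7, 10: bizelogaavenema
surface: bizelogaavenema

cell CASE=fe, TOR=ib, MOD=zo, NUM=so:
underlying: biz-mla-ka-o-bag
1. 0 -> e / C _ C: inserts after position(s) 3, 4: bizemelakaobag
2. f -> v, k -> g, p -> b, s -> z, t -> d / V _ V: fires at position(s) 9: bizemelagaobag
surface: bizemelagaobag

cell CASE=un, TOR=ib, MOD=zo, NUM=ki:
underlying: biz-e-bz-o-bag
1. 0 -> e / C _ C: inserts after position(s) 5: bizebezobag
2. f -> v, k -> g, p -> b, s -> z, t -> d / V _ V: no change
surface: bizebezobag


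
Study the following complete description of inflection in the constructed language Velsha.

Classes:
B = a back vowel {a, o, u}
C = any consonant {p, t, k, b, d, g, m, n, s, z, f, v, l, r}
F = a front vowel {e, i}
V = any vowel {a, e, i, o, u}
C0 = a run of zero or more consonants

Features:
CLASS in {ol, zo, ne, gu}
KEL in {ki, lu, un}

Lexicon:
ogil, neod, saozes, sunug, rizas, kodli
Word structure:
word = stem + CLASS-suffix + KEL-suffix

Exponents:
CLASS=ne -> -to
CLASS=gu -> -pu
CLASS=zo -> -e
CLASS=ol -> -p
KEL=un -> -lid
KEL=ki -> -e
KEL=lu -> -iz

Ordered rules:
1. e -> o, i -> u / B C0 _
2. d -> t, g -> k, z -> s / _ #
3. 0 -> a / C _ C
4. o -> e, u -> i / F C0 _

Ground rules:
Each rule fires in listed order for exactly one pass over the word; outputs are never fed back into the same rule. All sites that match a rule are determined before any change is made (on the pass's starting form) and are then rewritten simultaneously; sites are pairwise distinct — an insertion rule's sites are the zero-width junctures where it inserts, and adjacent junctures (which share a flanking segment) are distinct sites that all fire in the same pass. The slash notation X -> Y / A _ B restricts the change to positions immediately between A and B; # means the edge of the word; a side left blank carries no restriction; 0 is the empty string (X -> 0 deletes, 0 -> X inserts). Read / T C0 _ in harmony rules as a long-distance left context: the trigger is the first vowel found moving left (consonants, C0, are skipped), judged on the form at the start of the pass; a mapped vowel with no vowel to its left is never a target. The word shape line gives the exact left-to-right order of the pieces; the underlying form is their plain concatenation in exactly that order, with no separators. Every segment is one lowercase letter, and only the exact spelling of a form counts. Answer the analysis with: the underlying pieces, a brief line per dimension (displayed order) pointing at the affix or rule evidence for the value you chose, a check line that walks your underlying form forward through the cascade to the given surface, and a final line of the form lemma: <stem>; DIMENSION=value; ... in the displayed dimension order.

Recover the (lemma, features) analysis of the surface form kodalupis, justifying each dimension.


underlying: kodli-p-iz
CLASS=ol - signalled by the affix -p
KEL=lu - signalled by the affix -iz
check: kodlipiz -> kodlupiz -> kodlupis -> kodalupis -> kodalupis
lemma: kodli; CLASS=ol; KEL=lu


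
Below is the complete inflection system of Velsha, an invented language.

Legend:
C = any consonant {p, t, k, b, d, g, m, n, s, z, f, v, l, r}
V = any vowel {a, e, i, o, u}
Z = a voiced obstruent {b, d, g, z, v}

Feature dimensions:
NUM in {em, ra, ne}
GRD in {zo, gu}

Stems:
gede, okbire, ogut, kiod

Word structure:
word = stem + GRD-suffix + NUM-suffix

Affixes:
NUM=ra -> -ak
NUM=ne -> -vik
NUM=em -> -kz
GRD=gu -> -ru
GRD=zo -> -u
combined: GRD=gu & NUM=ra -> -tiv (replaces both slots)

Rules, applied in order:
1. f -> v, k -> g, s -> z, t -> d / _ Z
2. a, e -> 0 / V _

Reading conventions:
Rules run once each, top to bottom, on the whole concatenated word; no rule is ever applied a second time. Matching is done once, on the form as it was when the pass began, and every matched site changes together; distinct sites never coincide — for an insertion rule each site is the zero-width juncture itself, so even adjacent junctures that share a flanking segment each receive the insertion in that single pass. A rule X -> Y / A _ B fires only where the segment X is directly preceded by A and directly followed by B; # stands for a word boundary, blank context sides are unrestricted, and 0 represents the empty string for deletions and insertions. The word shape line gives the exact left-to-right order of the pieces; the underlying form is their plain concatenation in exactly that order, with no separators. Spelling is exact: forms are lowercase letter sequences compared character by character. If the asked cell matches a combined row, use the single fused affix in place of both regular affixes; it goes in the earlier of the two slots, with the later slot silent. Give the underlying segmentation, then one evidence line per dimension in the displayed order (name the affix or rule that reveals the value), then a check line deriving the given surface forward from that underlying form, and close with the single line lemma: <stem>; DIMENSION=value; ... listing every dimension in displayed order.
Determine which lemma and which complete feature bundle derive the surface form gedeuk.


underlying: gede-u-ak
NUM=ra - signalled by the affix -ak
GRD=zo - signalled by the affix -u
check: gedeuak -> gedeuak -> gedeuk
lemma: gede; NUM=ra; GRD=zo


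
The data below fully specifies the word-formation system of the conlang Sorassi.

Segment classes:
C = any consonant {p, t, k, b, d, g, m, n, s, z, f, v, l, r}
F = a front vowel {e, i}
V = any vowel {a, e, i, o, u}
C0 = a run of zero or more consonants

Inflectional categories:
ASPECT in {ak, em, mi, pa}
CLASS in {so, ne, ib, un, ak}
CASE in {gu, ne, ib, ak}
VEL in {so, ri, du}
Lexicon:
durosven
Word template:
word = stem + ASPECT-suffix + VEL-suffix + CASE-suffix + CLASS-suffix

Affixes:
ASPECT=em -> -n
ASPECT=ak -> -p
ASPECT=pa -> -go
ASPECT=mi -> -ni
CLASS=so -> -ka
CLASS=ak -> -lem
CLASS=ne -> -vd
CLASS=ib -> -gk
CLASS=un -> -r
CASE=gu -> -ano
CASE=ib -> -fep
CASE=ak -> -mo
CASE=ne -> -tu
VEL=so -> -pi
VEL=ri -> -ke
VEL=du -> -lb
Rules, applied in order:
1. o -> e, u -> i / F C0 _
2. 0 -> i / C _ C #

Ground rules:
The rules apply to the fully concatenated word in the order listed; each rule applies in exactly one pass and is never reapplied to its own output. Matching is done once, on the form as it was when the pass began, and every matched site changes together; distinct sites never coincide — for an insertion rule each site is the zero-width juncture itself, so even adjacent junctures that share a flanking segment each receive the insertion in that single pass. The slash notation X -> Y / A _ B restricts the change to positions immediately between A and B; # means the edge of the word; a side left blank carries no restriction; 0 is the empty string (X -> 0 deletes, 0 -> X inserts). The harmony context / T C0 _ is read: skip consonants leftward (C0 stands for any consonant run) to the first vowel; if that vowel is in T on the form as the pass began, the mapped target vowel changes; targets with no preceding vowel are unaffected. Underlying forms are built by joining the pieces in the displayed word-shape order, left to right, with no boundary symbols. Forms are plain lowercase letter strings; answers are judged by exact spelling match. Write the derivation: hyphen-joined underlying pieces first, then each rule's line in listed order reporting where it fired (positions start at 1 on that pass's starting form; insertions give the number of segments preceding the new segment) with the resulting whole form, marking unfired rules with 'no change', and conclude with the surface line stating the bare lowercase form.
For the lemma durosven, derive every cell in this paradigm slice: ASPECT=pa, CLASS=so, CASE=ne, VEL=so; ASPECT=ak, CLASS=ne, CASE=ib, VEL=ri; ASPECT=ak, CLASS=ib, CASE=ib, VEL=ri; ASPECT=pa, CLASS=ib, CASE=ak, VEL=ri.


cell ASPECT=pa, CLASS=so, CASE=ne, VEL=so:
underlying: durosven-go-pi-tu-ka
1. o -> e, u -> i / F C0 _: fires at position(s) 10, 14: durosvengepitika
2. 0 -> i / C _ C #: no change
surface: durosvengepitika

cell ASPECT=ak, CLASS=ne, CASE=ib, VEL=ri:
underlying: durosven-p-ke-fep-vd
1. o -> e, u -> i / F C0 _: no change
2. 0 -> i / C _ C #: inserts after position(s) 15: durosvenpkefepvid
surface: durosvenpkefepvid

cell ASPECT=ak, CLASS=ib, CASE=ib, VEL=ri:
underlying: durosven-p-ke-fep-gk
1. o -> e, u -> i / F C0 _: no change
2. 0 -> i / C _ C #: inserts after position(s) 15: durosvenpkefepgik
surface: durosvenpkefepgik

cell ASPECT=pa, CLASS=ib, CASE=ak, VEL=ri:
underlying: durosven-go-ke-mo-gk
1. o -> e, u -> i / F C0 _: fires at position(s) 10, 14: durosvengekemegk
2. 0 -> i / C _ C #: inserts after position(s) 15: durosvengekemegik
surface: durosvengekemegik


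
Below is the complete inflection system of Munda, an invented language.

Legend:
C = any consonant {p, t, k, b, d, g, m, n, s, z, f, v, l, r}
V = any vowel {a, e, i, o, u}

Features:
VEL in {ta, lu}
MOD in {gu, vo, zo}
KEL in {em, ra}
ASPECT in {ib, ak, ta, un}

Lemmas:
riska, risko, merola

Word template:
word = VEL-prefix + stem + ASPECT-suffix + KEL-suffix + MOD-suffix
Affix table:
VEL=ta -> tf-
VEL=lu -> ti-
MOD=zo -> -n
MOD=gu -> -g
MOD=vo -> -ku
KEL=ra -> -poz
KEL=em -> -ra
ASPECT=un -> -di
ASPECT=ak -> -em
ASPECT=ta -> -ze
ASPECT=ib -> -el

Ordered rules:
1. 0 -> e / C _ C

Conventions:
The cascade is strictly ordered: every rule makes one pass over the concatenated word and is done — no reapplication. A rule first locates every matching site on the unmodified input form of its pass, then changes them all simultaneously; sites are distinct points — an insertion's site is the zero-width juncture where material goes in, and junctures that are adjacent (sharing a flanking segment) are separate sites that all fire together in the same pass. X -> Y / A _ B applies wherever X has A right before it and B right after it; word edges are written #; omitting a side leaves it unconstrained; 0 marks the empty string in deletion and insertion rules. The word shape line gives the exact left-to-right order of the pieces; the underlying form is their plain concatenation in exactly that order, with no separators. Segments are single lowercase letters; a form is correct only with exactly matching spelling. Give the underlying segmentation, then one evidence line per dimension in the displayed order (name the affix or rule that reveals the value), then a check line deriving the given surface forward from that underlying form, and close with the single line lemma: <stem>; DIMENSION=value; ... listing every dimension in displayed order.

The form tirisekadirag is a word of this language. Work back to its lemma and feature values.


underlying: ti-riska-di-ra-g
VEL=lu - signalled by the affix ti-
MOD=gu - signalled by the affix -g
KEL=em - signalled by the affix -ra
ASPECT=un - signalled by the affix -di
check: tiriskadirag -> tirisekadirag
lemma: riska; VEL=lu; MOD=gu; KEL=em; ASPECT=un


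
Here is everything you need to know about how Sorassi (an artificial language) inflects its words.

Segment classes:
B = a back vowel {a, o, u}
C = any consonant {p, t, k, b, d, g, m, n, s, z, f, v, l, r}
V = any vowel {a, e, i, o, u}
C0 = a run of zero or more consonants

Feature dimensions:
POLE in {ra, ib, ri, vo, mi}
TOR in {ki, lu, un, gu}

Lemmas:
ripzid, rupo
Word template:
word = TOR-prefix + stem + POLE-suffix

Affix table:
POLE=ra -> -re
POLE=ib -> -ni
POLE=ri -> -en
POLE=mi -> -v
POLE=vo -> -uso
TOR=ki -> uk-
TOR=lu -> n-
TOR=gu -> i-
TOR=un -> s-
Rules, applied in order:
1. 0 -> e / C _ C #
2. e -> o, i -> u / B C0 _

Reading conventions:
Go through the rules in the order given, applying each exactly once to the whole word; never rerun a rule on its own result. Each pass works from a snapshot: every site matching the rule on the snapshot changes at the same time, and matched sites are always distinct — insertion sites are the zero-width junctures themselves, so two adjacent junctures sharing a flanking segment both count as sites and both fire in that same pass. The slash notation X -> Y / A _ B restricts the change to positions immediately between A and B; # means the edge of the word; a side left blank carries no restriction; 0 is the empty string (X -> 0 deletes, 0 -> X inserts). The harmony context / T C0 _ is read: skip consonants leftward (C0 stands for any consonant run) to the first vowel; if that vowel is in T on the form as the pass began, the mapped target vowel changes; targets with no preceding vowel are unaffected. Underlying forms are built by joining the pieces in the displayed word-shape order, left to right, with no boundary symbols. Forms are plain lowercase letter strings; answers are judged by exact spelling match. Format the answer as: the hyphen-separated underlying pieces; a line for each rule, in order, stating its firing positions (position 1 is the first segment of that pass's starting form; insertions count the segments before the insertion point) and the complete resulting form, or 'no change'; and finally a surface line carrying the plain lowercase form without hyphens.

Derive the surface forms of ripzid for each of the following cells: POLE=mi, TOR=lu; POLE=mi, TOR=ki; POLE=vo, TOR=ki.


cell POLE=mi, TOR=lu:
underlying: n-ripzid-v
1. 0 -> e / C _ C #: inserts after position(s) 7: nripzidev
2. e -> o, i -> u / B C0 _: no change
surface: nripzidev

cell POLE=mi, TOR=ki:
underlying: uk-ripzid-v
1. 0 -> e / C _ C #: inserts after position(s) 8: ukripzidev
2. e -> o, i -> u / B C0 _: fires at position(s) 4: ukrupzidev
surface: ukrupzidev

cell POLE=vo, TOR=ki:
underlying: uk-ripzid-uso
1. 0 -> e / C _ C #: no change
2. e -> o, i -> u / B C0 _: fires at position(s) 4: ukrupziduso
surface: ukrupziduso


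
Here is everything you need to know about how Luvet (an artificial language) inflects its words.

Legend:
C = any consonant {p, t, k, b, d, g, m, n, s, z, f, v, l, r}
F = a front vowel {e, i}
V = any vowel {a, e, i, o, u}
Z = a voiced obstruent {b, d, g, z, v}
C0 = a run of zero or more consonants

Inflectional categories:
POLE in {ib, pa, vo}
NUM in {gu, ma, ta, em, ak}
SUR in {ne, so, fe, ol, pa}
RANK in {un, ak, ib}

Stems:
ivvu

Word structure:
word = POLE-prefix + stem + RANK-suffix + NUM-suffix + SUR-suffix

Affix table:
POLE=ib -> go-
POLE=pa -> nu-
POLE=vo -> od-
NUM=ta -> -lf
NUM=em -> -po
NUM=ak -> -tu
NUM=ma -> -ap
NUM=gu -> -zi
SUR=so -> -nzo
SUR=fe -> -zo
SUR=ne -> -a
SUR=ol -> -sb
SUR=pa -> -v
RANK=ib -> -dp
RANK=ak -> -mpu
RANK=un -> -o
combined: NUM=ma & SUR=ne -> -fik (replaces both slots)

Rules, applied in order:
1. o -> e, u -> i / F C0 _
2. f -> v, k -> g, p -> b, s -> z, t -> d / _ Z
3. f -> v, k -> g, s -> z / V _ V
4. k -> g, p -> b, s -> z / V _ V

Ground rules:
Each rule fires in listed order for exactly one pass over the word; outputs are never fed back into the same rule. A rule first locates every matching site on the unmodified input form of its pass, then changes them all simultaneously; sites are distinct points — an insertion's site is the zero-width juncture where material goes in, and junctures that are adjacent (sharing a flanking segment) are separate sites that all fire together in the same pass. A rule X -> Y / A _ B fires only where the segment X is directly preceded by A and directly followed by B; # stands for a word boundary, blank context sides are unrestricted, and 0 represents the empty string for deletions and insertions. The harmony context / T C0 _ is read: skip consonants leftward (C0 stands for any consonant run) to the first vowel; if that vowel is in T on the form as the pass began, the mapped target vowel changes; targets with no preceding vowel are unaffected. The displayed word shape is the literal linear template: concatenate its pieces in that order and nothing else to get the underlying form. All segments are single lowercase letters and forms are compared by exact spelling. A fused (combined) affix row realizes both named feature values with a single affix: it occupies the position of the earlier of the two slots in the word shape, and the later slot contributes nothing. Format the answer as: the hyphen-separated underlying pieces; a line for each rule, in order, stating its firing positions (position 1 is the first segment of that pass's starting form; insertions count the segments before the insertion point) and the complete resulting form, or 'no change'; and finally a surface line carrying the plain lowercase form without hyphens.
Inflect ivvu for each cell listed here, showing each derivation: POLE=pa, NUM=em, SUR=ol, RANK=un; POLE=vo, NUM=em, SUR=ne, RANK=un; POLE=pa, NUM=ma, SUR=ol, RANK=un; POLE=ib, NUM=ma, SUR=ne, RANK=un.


cell POLE=pa, NUM=em, SUR=ol, RANK=un:
underlying: nu-ivvu-o-po-sb
1. o -> e, u -> i / F C0 _: fires at position(s) 6: nuivvioposb
2. f -> v, k -> g, p -> b, s -> z, t -> d / _ Z: fires at position(s) 10: nuivviopozb
3. f -> v, k -> g, s -> z / V _ V: no change
4. k -> g, p -> b, s -> z / V _ V: fires at position(s) 8: nuivviobozb
surface: nuivviobozb

cell POLE=vo, NUM=em, SUR=ne, RANK=un:
underlying: od-ivvu-o-po-a
1. o -> e, u -> i / F C0 _: fires at position(s) 6: odivviopoa
2. f -> v, k -> g, p -> b, s -> z, t -> d / _ Z: no change
3. f -> v, k -> g, s -> z / V _ V: no change
4. k -> g, p -> b, s -> z / V _ V: fires at position(s) 8: odivvioboa
surface: odivvioboa

cell POLE=pa, NUM=ma, SUR=ol, RANK=un:
underlying: nu-ivvu-o-ap-sb
1. o -> e, u -> i / F C0 _: fires at position(s) 6: nuivvioapsb
2. f -> v, k -> g, p -> b, s -> z, t -> d / _ Z: fires at position(s) 10: nuivvioapzb
3. f -> v, k -> g, s -> z / V _ V: no change
4. k -> g, p -> b, s -> z / V _ V: no change
surface: nuivvioapzb

cell POLE=ib, NUM=ma, SUR=ne, RANK=un:
underlying: go-ivvu-o-fik
1. o -> e, u -> i / F C0 _: fires at position(s) 6: goivviofik
2. f -> v, k -> g, p -> b, s -> z, t -> d / _ Z: no change
3. f -> v, k -> g, s -> z / V _ V: fires at position(s) 8: goivviovik
4. k -> g, p -> b, s -> z / V _ V: no change
surface: goivviovik
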